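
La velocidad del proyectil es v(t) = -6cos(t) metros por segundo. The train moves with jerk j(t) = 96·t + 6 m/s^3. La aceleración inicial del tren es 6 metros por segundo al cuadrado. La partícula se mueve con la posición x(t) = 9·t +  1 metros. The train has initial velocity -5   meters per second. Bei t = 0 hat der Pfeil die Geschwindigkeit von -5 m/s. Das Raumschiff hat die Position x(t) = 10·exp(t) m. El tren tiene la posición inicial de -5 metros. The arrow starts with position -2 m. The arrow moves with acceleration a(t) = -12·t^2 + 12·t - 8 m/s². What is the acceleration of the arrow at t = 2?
We have acceleration a(t) = -12·t^2 + 12·t - 8. Substituting t = 2: a(2) = -32.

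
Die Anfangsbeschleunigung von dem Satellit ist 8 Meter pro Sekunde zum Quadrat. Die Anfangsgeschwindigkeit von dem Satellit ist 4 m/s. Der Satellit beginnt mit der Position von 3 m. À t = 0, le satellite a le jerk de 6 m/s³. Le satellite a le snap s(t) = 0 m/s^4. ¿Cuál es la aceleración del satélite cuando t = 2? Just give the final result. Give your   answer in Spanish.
La aceleración en t = 2 es a = 20.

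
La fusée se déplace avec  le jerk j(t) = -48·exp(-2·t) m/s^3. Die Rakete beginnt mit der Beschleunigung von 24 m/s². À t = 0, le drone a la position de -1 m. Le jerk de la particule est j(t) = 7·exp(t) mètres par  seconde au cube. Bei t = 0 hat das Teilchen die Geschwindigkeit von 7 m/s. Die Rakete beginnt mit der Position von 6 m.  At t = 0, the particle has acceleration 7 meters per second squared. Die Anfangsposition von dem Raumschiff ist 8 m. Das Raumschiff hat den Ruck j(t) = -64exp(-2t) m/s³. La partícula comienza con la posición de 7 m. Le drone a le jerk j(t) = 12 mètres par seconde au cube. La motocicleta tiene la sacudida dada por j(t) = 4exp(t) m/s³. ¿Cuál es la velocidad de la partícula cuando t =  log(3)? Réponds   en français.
Nous devons intégrer notre équation du jerk j(t) = 7·exp(t) 2 fois. La primitive du jerk est l'accélération. En utilisant a(0) = 7, nous obtenons a(t) = 7·exp(t). En intégrant l'accélération et en utilisant la condition initiale v(0) = 7, nous obtenons v(t) = 7·exp(t). En utilisant v(t) = 7·exp(t) et en substituant t = log(3), nous trouvons v = 21.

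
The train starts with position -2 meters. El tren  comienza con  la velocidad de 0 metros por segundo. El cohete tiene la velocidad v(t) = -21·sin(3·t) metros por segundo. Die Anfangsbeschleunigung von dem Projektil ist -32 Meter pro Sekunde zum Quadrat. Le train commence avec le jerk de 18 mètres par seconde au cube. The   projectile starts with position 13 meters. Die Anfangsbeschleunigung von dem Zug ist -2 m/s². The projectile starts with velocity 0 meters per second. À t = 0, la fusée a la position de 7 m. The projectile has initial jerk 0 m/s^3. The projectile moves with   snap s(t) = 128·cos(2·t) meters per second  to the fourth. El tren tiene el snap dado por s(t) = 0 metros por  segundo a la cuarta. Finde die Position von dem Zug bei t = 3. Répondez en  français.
Nous devons trouver la primitive de notre équation du snap s(t) = 0 4 fois. En prenant ∫s(t)dt et en appliquant j(0) = 18, nous trouvons j(t) = 18. En prenant ∫j(t)dt et en appliquant a(0) = -2, nous trouvons a(t) = 18·t - 2. En intégrant l'accélération et en utilisant la condition initiale v(0) = 0, nous obtenons v(t) = t·(9·t - 2). L'intégrale de la vitesse est la position. En utilisant x(0) = -2, nous obtenons x(t) = 3·t^3 - t^2 - 2. En utilisant x(t) = 3·t^3 - t^2 - 2 et en substituant t = 3, nous trouvons x = 70.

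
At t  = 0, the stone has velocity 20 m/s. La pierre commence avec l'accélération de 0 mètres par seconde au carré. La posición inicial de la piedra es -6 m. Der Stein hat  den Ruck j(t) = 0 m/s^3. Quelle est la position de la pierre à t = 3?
Nous devons intégrer notre équation du jerk j(t) = 0 3 fois. La primitive du jerk, avec a(0) = 0, donne l'accélération: a(t) = 0. La primitive de l'accélération, avec v(0) = 20, donne la vitesse: v(t) = 20. En intégrant la vitesse et en utilisant la condition initiale x(0) = -6, nous obtenons x(t) = 20·t - 6. En utilisant x(t) = 20·t - 6 et en substituant t = 3, nous trouvons x = 54.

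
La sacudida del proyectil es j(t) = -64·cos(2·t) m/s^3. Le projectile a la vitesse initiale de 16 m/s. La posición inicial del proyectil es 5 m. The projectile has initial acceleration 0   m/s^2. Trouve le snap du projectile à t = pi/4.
Pour résoudre ceci, nous devons prendre 1 dérivée de notre équation du jerk j(t) = -64·cos(2·t). En dérivant le jerk, nous obtenons le snap: s(t) = 128·sin(2·t). En utilisant s(t) = 128·sin(2·t) et en substituant t = pi/4, nous trouvons s = 128.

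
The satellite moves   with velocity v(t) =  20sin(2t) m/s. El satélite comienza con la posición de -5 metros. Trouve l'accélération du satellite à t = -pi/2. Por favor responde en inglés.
Starting from velocity v(t) = 20·sin(2·t), we take 1 derivative. Differentiating velocity, we get acceleration: a(t) = 40·cos(2·t). We have acceleration a(t) = 40·cos(2·t). Substituting t = -pi/2: a(-pi/2) = -40.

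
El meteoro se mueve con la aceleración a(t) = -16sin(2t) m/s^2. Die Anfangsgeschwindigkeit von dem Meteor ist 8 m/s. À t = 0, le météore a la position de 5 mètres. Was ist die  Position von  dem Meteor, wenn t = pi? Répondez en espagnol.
Debemos encontrar la integral de nuestra ecuación de la aceleración a(t) = -16·sin(2·t) 2 veces. La antiderivada de la aceleración, con v(0) = 8, da la velocidad: v(t) = 8·cos(2·t). La antiderivada de la velocidad, con x(0) = 5, da la posición: x(t) = 4·sin(2·t) + 5. De la ecuación de la posición x(t) = 4·sin(2·t) + 5, sustituimos t = pi para obtener x = 5.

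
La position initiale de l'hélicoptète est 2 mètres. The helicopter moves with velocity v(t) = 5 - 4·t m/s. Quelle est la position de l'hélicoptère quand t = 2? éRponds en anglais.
We must find the integral of our velocity equation v(t) = 5 - 4·t 1 time. The antiderivative of velocity is position. Using x(0) = 2, we get x(t) = -2·t^2 + 5·t + 2. Using x(t) = -2·t^2 + 5·t + 2 and substituting t = 2, we find x = 4.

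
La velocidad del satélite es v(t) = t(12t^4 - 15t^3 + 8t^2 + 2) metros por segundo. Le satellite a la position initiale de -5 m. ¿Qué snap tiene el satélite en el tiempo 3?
Partiendo de la velocidad v(t) = t·(12·t^4 - 15·t^3 + 8·t^2 + 2), tomamos 3 derivadas. La derivada de la velocidad da la aceleración: a(t) = 12·t^4 - 15·t^3 + 8·t^2 + t·(48·t^3 - 45·t^2 + 16·t) + 2. Derivando la aceleración, obtenemos la sacudida: j(t) = 96·t^3 - 90·t^2 + t·(144·t^2 - 90·t + 16) + 32·t. La derivada de la sacudida da el snap: s(t) = 432·t^2 + t·(288·t - 90) - 270·t + 48. De la ecuación del snap s(t) = 432·t^2 + t·(288·t - 90) - 270·t + 48, sustituimos t = 3 para obtener s = 5448.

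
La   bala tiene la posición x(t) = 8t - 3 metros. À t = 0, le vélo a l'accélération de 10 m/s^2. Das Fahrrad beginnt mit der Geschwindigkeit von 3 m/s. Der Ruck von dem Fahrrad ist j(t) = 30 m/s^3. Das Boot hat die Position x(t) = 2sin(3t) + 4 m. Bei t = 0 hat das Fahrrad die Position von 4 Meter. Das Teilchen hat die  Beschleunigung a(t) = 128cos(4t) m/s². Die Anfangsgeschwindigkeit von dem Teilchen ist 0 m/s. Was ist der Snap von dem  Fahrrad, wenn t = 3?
Wir müssen unsere Gleichung für den Ruck j(t) = 30 1-mal ableiten. Die Ableitung von dem Ruck ergibt den Snap: s(t) = 0. Mit s(t) = 0 und Einsetzen von t = 3, finden wir s = 0.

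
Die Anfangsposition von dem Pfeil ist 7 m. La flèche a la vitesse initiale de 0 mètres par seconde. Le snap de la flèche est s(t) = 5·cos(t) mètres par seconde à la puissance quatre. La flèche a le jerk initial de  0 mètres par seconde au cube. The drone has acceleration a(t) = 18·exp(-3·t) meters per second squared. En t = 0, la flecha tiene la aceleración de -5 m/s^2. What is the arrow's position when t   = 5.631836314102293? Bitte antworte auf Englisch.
We must find the integral of our snap equation s(t) = 5·cos(t) 4 times. Taking ∫s(t)dt and applying j(0) = 0, we find j(t) = 5·sin(t). Finding the integral of j(t) and using a(0) = -5: a(t) = -5·cos(t). The integral of acceleration is velocity. Using v(0) = 0, we get v(t) = -5·sin(t). The antiderivative of velocity, with x(0) = 7, gives position: x(t) = 5·cos(t) + 2. Using x(t) = 5·cos(t) + 2 and substituting t = 5.631836314102293, we find x = 5.97633341087677.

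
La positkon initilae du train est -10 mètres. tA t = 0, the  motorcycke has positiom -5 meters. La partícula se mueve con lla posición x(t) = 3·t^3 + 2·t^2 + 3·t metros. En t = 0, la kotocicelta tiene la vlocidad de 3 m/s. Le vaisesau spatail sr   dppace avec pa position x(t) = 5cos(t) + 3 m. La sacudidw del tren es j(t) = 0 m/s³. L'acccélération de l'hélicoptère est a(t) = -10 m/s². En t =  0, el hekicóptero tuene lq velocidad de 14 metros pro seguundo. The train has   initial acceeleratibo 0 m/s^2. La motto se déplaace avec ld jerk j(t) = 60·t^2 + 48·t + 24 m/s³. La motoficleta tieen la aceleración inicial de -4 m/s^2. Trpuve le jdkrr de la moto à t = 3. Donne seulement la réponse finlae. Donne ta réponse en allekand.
Bei t = 3, j = 708.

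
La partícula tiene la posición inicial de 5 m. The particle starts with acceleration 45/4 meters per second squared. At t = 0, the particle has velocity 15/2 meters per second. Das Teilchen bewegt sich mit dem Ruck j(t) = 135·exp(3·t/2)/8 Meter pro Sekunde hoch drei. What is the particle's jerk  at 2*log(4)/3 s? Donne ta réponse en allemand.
Mit j(t) = 135·exp(3·t/2)/8 und Einsetzen von t = 2*log(4)/3, finden wir j = 135/2.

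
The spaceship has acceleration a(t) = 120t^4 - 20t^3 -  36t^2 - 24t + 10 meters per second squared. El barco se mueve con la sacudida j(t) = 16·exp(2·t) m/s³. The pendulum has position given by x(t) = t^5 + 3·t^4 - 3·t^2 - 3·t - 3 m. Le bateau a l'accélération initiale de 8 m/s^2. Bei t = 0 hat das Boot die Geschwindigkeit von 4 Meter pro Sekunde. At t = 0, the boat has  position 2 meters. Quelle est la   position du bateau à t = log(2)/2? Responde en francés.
Pour résoudre ceci, nous devons prendre 3 intégrales de notre équation du jerk j(t) = 16·exp(2·t). La primitive du jerk, avec a(0) = 8, donne l'accélération: a(t) = 8·exp(2·t). La primitive de l'accélération, avec v(0) = 4, donne la vitesse: v(t) = 4·exp(2·t). L'intégrale de la vitesse, avec x(0) = 2, donne la position: x(t) = 2·exp(2·t). De l'équation de la position x(t) = 2·exp(2·t), nous substituons t = log(2)/2 pour obtenir x = 4.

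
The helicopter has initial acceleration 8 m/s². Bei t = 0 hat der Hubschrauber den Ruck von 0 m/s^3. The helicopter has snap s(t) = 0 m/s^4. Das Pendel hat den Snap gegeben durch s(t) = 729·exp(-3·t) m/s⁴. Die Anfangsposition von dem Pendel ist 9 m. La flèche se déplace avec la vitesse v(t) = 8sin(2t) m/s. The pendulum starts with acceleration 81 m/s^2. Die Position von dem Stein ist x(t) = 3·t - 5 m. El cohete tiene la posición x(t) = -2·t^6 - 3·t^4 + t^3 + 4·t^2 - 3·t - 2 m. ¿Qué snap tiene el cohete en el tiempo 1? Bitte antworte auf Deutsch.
Um dies zu lösen, müssen wir 4 Ableitungen unserer Gleichung für die Position x(t) = -2·t^6 - 3·t^4 + t^3 + 4·t^2 - 3·t - 2 nehmen. Mit d/dt von x(t) finden wir v(t) = -12·t^5 - 12·t^3 + 3·t^2 + 8·t - 3. Durch Ableiten von der Geschwindigkeit erhalten wir die Beschleunigung: a(t) = -60·t^4 - 36·t^2 + 6·t + 8. Durch Ableiten von der Beschleunigung erhalten wir den Ruck: j(t) = -240·t^3 - 72·t + 6. Mit d/dt von j(t) finden wir s(t) = -720·t^2 - 72. Mit s(t) = -720·t^2 - 72 und Einsetzen von t = 1, finden wir s = -792.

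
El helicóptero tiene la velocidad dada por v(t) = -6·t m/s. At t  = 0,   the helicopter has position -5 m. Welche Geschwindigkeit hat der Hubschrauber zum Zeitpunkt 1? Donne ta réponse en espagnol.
Usando v(t) = -6·t y sustituyendo t = 1, encontramos v = -6.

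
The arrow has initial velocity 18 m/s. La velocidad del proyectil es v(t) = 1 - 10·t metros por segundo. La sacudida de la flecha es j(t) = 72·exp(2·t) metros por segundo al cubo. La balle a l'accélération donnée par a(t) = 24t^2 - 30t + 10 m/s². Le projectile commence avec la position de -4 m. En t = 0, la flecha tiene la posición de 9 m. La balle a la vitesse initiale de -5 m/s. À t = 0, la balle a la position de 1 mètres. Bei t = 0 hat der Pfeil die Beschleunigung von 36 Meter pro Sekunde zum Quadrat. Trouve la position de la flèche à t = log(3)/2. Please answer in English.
To solve this, we need to take 3 integrals of our jerk equation j(t) = 72·exp(2·t). Finding the antiderivative of j(t) and using a(0) = 36: a(t) = 36·exp(2·t). The integral of acceleration, with v(0) = 18, gives velocity: v(t) = 18·exp(2·t). Integrating velocity and using the initial condition x(0) = 9, we get x(t) = 9·exp(2·t). We have position x(t) = 9·exp(2·t). Substituting t = log(3)/2: x(log(3)/2) = 27.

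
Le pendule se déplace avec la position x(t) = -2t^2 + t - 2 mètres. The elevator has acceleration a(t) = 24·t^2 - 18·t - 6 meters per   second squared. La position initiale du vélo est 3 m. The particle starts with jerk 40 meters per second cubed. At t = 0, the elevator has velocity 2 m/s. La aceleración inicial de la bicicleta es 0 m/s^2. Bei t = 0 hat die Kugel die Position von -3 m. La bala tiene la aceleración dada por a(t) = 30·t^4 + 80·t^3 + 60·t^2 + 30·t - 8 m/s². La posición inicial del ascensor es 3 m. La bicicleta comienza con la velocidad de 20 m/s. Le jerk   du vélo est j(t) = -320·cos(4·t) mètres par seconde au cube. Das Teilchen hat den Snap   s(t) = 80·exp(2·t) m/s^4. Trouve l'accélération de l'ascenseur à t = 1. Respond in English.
From the given acceleration equation a(t) = 24·t^2 - 18·t - 6, we substitute t = 1 to get a = 0.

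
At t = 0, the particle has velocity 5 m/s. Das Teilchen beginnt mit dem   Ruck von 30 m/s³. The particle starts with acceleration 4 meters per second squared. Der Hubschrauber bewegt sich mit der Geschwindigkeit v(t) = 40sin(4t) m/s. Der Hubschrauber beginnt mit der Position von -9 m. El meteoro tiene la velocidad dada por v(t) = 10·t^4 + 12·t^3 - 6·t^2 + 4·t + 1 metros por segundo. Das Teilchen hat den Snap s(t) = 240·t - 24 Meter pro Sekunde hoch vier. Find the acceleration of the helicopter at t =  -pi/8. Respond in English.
To solve this, we need to take 1 derivative of our velocity equation v(t) = 40·sin(4·t). The derivative of velocity gives acceleration: a(t) = 160·cos(4·t). From the given acceleration equation a(t) = 160·cos(4·t), we substitute t = -pi/8 to get a = 0.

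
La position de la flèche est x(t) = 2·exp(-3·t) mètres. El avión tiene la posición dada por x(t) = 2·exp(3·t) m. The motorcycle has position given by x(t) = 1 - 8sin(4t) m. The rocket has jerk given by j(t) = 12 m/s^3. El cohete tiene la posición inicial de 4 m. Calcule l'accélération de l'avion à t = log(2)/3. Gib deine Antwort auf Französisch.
En partant de la position x(t) = 2·exp(3·t), nous prenons 2 dérivées. En dérivant la position, nous obtenons la vitesse: v(t) = 6·exp(3·t). La dérivée de la vitesse donne l'accélération: a(t) = 18·exp(3·t). De l'équation de l'accélération a(t) = 18·exp(3·t), nous substituons t = log(2)/3 pour obtenir a = 36.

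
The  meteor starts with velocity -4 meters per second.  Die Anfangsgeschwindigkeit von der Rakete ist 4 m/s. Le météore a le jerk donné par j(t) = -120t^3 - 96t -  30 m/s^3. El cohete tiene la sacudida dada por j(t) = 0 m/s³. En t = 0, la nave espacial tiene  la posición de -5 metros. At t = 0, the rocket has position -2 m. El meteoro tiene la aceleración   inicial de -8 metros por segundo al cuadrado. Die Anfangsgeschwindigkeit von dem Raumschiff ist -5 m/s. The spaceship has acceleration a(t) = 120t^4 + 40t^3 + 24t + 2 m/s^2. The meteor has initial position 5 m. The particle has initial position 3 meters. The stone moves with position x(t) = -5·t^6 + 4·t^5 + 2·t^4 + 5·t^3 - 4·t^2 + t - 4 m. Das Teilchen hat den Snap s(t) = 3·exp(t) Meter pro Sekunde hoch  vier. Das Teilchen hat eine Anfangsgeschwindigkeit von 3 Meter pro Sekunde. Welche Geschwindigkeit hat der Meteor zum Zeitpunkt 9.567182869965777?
Wir müssen unsere Gleichung für den Ruck j(t) = -120·t^3 - 96·t - 30 2-mal integrieren. Mit ∫j(t)dt und Anwendung von a(0) = -8, finden wir a(t) = -30·t^4 - 48·t^2 - 30·t - 8. Durch Integration von der Beschleunigung und Verwendung der Anfangsbedingung v(0) = -4, erhalten wir v(t) = -6·t^5 - 16·t^3 - 15·t^2 - 8·t - 4. Wir haben die Geschwindigkeit v(t) = -6·t^5 - 16·t^3 - 15·t^2 - 8·t - 4. Durch Einsetzen von t = 9.567182869965777: v(9.567182869965777) = -496383.259743056.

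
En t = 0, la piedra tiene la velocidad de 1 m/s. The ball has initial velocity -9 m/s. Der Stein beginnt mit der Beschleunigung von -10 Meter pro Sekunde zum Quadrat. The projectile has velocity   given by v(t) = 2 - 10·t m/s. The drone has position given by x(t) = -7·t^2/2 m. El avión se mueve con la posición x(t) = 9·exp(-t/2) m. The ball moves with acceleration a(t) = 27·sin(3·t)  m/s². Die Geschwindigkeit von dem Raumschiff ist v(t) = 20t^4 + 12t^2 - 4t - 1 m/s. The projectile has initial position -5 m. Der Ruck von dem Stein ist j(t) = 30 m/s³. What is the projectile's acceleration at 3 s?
Starting from velocity v(t) = 2 - 10·t, we take 1 derivative. Taking d/dt of v(t), we find a(t) = -10. Using a(t) = -10 and substituting t = 3, we find a = -10.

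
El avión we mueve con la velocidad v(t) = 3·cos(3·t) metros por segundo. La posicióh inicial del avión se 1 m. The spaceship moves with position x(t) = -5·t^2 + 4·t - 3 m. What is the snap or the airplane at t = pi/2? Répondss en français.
Nous devons dériver notre équation de la vitesse v(t) = 3·cos(3·t) 3 fois. En dérivant la vitesse, nous obtenons l'accélération: a(t) = -9·sin(3·t). En dérivant l'accélération, nous obtenons le jerk: j(t) = -27·cos(3·t). La dérivée du jerk donne le snap: s(t) = 81·sin(3·t). En utilisant s(t) = 81·sin(3·t) et en substituant t = pi/2, nous trouvons s = -81.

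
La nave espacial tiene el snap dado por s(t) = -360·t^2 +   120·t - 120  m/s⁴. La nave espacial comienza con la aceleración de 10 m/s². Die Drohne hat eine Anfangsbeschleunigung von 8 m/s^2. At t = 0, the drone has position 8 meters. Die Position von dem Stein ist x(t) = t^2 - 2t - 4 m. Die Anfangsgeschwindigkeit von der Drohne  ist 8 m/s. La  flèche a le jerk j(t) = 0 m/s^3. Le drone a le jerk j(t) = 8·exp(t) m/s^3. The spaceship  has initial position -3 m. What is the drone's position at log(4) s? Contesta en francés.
Nous devons intégrer notre équation du jerk j(t) = 8·exp(t) 3 fois. En intégrant le jerk et en utilisant la condition initiale a(0) = 8, nous obtenons a(t) = 8·exp(t). En prenant ∫a(t)dt et en appliquant v(0) = 8, nous trouvons v(t) = 8·exp(t). En prenant ∫v(t)dt et en appliquant x(0) = 8, nous trouvons x(t) = 8·exp(t). En utilisant x(t) = 8·exp(t) et en substituant t = log(4), nous trouvons x = 32.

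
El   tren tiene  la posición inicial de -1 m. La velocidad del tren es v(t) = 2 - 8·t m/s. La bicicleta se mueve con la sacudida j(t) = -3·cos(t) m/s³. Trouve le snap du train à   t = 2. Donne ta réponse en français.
Pour résoudre ceci, nous devons prendre 3 dérivées de notre équation de la vitesse v(t) = 2 - 8·t. La dérivée de la vitesse donne l'accélération: a(t) = -8. En dérivant l'accélération, nous obtenons le jerk: j(t) = 0. En prenant d/dt de j(t), nous trouvons s(t) = 0. En utilisant s(t) = 0 et en substituant t = 2, nous trouvons s = 0.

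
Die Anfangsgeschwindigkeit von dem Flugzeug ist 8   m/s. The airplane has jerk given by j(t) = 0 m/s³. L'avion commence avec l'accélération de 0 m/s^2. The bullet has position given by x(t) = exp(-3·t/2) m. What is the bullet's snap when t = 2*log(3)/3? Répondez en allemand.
Wir müssen unsere Gleichung für die Position x(t) = exp(-3·t/2) 4-mal ableiten. Die Ableitung von der Position ergibt die Geschwindigkeit: v(t) = -3·exp(-3·t/2)/2. Mit d/dt von v(t) finden wir a(t) = 9·exp(-3·t/2)/4. Die Ableitung von der Beschleunigung ergibt den Ruck: j(t) = -27·exp(-3·t/2)/8. Mit d/dt von j(t) finden wir s(t) = 81·exp(-3·t/2)/16. Mit s(t) = 81·exp(-3·t/2)/16 und Einsetzen von t = 2*log(3)/3, finden wir s = 27/16.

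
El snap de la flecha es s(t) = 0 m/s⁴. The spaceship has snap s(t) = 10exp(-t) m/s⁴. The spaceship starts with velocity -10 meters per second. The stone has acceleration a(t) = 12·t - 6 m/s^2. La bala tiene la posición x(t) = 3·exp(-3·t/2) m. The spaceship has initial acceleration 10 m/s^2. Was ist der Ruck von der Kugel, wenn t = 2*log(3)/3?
Um dies zu lösen, müssen wir 3 Ableitungen unserer Gleichung für die Position x(t) = 3·exp(-3·t/2) nehmen. Mit d/dt von x(t) finden wir v(t) = -9·exp(-3·t/2)/2. Die Ableitung von der Geschwindigkeit ergibt die Beschleunigung: a(t) = 27·exp(-3·t/2)/4. Mit d/dt von a(t) finden wir j(t) = -81·exp(-3·t/2)/8. Wir haben den Ruck j(t) = -81·exp(-3·t/2)/8. Durch Einsetzen von t = 2*log(3)/3: j(2*log(3)/3) = -27/8.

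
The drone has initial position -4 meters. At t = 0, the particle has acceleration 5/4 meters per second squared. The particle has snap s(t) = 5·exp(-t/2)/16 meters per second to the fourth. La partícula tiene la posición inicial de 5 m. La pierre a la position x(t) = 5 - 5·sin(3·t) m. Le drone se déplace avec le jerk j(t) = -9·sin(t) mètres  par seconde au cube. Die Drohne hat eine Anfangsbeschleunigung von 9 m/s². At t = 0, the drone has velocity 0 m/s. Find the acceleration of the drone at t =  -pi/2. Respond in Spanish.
Necesitamos integrar nuestra ecuación de la sacudida j(t) = -9·sin(t) 1 vez. La integral de la sacudida es la aceleración. Usando a(0) = 9, obtenemos a(t) = 9·cos(t). Tenemos la aceleración a(t) = 9·cos(t). Sustituyendo t = -pi/2: a(-pi/2) = 0.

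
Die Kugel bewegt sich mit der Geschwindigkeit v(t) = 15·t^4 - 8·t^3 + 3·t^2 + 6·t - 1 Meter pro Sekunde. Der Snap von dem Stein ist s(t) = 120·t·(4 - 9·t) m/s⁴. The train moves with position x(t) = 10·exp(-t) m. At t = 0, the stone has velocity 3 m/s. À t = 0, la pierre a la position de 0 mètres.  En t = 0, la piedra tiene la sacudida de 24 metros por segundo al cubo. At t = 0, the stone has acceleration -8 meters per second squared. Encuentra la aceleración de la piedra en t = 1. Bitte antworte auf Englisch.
To find the answer, we compute 2 integrals of s(t) = 120·t·(4 - 9·t). Finding the integral of s(t) and using j(0) = 24: j(t) = -360·t^3 + 240·t^2 + 24. The integral of jerk, with a(0) = -8, gives acceleration: a(t) = -90·t^4 + 80·t^3 + 24·t - 8. From the given acceleration equation a(t) = -90·t^4 + 80·t^3 + 24·t - 8, we substitute t = 1 to get a = 6.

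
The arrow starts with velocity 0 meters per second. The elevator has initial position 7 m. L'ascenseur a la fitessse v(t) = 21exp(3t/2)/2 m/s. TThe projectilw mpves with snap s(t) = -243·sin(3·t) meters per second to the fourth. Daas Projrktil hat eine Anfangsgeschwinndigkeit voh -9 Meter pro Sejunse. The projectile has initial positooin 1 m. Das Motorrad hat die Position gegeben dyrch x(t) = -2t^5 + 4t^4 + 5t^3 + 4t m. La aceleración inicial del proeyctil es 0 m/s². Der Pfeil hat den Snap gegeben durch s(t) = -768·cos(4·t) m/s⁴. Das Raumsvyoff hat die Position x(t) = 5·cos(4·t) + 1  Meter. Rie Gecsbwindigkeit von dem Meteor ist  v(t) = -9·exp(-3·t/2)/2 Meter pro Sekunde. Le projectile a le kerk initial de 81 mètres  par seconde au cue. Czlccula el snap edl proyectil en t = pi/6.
De la ecuación del snap s(t) = -243·sin(3·t), sustituimos t = pi/6 para obtener s = -243.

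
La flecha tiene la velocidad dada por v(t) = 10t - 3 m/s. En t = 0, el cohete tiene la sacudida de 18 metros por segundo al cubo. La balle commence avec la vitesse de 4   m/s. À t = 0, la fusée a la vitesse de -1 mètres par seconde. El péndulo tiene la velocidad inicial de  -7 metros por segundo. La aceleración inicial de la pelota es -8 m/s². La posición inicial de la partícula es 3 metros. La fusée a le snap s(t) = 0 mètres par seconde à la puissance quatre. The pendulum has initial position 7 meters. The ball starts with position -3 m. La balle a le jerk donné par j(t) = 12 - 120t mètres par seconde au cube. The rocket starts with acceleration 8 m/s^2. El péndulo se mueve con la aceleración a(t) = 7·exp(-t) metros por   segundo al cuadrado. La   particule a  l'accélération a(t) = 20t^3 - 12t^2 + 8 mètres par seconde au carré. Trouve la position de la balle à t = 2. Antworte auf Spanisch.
Partiendo de la sacudida j(t) = 12 - 120·t, tomamos 3 integrales. Tomando ∫j(t)dt y aplicando a(0) = -8, encontramos a(t) = -60·t^2 + 12·t - 8. La antiderivada de la aceleración es la velocidad. Usando v(0) = 4, obtenemos v(t) = -20·t^3 + 6·t^2 - 8·t + 4. Tomando ∫v(t)dt y aplicando x(0) = -3, encontramos x(t) = -5·t^4 + 2·t^3 - 4·t^2 + 4·t - 3. Tenemos la posición x(t) = -5·t^4 + 2·t^3 - 4·t^2 + 4·t - 3. Sustituyendo t = 2: x(2) = -75.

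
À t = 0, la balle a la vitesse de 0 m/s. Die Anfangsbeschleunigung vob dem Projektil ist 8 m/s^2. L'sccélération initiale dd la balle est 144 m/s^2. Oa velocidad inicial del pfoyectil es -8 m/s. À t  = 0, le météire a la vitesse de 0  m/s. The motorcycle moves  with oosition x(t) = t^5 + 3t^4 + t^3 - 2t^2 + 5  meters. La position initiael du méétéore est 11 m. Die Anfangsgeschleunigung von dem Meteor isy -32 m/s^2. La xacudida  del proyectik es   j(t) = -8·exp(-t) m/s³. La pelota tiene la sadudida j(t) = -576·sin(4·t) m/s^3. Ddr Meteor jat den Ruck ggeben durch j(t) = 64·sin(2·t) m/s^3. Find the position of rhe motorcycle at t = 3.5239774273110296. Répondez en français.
De l'équation de la position x(t) = t^5 + 3·t^4 + t^3 - 2·t^2 + 5, nous substituons t = 3.5239774273110296 pour obtenir x = 1030.03412612879.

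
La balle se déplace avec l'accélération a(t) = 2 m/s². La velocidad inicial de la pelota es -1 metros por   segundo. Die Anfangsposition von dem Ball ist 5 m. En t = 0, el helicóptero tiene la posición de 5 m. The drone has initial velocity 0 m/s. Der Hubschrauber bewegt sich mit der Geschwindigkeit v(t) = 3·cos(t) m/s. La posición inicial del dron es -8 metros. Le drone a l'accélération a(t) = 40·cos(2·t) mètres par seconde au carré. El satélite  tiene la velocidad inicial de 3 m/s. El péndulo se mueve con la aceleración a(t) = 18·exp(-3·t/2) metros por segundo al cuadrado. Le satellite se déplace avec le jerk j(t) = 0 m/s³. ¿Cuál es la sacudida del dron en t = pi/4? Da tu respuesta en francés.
En partant de l'accélération a(t) = 40·cos(2·t), nous prenons 1 dérivée. La dérivée de l'accélération donne le jerk: j(t) = -80·sin(2·t). Nous avons le jerk j(t) = -80·sin(2·t). En substituant t = pi/4: j(pi/4) = -80.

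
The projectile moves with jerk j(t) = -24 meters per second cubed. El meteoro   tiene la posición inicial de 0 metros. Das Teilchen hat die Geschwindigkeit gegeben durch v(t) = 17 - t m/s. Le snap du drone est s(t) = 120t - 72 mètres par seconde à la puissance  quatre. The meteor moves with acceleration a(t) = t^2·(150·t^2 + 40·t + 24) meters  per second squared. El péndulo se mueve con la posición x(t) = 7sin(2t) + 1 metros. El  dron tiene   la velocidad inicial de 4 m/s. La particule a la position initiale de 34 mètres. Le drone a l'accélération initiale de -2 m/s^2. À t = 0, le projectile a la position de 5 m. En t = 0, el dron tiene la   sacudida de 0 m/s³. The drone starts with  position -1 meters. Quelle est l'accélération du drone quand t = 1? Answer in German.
Wir müssen unsere Gleichung für den Snap s(t) = 120·t - 72 2-mal integrieren. Mit ∫s(t)dt und Anwendung von j(0) = 0, finden wir j(t) = 12·t·(5·t - 6). Das Integral von dem Ruck ist die Beschleunigung. Mit a(0) = -2 erhalten wir a(t) = 20·t^3 - 36·t^2 - 2. Aus der Gleichung für die Beschleunigung a(t) = 20·t^3 - 36·t^2 - 2, setzen wir t = 1 ein und erhalten a = -18.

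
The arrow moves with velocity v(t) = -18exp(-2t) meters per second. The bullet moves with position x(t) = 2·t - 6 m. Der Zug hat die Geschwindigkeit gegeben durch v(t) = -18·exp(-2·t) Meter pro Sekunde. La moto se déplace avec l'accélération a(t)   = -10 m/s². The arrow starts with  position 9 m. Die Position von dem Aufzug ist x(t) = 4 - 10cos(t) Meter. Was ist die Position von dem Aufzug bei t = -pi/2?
Wir haben die Position x(t) = 4 - 10·cos(t). Durch Einsetzen von t = -pi/2: x(-pi/2) = 4.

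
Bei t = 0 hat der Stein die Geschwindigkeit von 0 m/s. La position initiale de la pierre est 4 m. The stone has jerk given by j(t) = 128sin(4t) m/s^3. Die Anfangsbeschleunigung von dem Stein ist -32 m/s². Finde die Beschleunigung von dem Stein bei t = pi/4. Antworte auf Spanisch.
Partiendo de la sacudida j(t) = 128·sin(4·t), tomamos 1 antiderivada. Integrando la sacudida y usando la condición inicial a(0) = -32, obtenemos a(t) = -32·cos(4·t). De la ecuación de la aceleración a(t) = -32·cos(4·t), sustituimos t = pi/4 para obtener a = 32.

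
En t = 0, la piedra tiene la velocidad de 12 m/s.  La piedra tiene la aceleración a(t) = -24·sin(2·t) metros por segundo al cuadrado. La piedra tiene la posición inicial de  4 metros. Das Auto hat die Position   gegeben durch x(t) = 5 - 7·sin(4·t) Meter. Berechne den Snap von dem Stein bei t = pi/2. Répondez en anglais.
Starting from acceleration a(t) = -24·sin(2·t), we take 2 derivatives. Differentiating acceleration, we get jerk: j(t) = -48·cos(2·t). The derivative of jerk gives snap: s(t) = 96·sin(2·t). Using s(t) = 96·sin(2·t) and substituting t = pi/2, we find s = 0.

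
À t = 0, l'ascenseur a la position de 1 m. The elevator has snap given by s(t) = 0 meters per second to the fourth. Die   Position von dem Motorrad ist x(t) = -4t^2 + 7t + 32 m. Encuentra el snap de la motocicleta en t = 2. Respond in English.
To solve this, we need to take 4 derivatives of our position equation x(t) = -4·t^2 + 7·t + 32. Differentiating position, we get velocity: v(t) = 7 - 8·t. The derivative of velocity gives acceleration: a(t) = -8. The derivative of acceleration gives jerk: j(t) = 0. Taking d/dt of j(t), we find s(t) = 0. We have snap s(t) = 0. Substituting t = 2: s(2) = 0.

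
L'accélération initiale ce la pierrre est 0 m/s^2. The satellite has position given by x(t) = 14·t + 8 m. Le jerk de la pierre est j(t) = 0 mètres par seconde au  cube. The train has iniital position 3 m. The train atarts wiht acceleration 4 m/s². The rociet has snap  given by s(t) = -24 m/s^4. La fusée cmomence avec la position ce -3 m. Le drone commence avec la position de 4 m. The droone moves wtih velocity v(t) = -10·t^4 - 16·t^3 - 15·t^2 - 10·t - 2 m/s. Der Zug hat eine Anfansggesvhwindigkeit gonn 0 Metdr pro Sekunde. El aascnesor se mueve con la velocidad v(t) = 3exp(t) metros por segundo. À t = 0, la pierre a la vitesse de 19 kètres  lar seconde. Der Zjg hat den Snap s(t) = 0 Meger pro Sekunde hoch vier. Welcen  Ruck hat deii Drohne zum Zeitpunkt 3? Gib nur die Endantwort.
j(3) = -1398.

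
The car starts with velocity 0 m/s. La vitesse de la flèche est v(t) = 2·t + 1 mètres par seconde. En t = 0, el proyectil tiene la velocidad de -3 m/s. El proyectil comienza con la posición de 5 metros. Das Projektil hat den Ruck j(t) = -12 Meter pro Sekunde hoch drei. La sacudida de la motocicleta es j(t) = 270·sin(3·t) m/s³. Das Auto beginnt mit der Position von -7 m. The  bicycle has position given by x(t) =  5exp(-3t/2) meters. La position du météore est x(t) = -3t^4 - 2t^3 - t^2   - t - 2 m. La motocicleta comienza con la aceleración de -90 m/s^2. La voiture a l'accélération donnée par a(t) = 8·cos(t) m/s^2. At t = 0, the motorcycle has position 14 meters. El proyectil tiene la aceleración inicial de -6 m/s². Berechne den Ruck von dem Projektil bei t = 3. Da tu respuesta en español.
Usando j(t) = -12 y sustituyendo t = 3, encontramos j = -12.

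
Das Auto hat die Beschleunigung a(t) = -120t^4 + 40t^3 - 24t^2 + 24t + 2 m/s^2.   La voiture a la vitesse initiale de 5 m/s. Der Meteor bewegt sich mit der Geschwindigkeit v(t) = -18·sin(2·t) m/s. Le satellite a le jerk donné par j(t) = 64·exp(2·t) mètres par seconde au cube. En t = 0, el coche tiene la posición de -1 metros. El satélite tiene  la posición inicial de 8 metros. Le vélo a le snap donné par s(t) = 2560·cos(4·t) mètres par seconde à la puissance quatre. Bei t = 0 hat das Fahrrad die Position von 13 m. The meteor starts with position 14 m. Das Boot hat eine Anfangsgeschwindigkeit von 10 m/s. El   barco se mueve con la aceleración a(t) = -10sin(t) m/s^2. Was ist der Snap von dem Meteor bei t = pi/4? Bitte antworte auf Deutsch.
Um dies zu lösen, müssen wir 3 Ableitungen unserer Gleichung für die Geschwindigkeit v(t) = -18·sin(2·t) nehmen. Durch Ableiten von der Geschwindigkeit erhalten wir die Beschleunigung: a(t) = -36·cos(2·t). Mit d/dt von a(t) finden wir j(t) = 72·sin(2·t). Durch Ableiten von dem Ruck erhalten wir den Snap: s(t) = 144·cos(2·t). Mit s(t) = 144·cos(2·t) und Einsetzen von t = pi/4, finden wir s = 0.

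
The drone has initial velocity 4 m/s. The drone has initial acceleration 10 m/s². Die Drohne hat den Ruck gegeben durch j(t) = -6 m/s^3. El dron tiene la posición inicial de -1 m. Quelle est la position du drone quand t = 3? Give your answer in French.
Nous devons intégrer notre équation du jerk j(t) = -6 3 fois. La primitive du jerk, avec a(0) = 10, donne l'accélération: a(t) = 10 - 6·t. En intégrant l'accélération et en utilisant la condition initiale v(0) = 4, nous obtenons v(t) = -3·t^2 + 10·t + 4. En prenant ∫v(t)dt et en appliquant x(0) = -1, nous trouvons x(t) = -t^3 + 5·t^2 + 4·t - 1. En utilisant x(t) = -t^3 + 5·t^2 + 4·t - 1 et en substituant t = 3, nous trouvons x = 29.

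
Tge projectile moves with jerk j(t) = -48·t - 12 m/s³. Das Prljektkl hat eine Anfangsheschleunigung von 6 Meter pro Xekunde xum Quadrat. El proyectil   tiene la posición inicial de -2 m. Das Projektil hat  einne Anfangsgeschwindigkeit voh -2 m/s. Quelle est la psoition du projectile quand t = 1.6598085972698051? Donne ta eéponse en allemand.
Ausgehend von dem Ruck j(t) = -48·t - 12, nehmen wir 3 Stammfunktionen. Mit ∫j(t)dt und Anwendung von a(0) = 6, finden wir a(t) = -24·t^2 - 12·t + 6. Das Integral von der Beschleunigung ist die Geschwindigkeit. Mit v(0) = -2 erhalten wir v(t) = -8·t^3 - 6·t^2 + 6·t - 2. Die Stammfunktion von der Geschwindigkeit ist die Position. Mit x(0) = -2 erhalten wir x(t) = -2·t^4 - 2·t^3 + 3·t^2 - 2·t - 2. Mit x(t) = -2·t^4 - 2·t^3 + 3·t^2 - 2·t - 2 und Einsetzen von t = 1.6598085972698051, finden wir x = -21.3798109138970.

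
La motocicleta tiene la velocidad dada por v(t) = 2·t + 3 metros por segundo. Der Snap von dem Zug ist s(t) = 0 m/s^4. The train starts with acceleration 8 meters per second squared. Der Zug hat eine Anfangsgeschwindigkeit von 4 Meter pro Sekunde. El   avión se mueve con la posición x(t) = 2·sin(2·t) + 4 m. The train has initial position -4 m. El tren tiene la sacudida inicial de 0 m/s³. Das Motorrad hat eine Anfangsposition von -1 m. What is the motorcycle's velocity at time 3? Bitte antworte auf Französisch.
En utilisant v(t) = 2·t + 3 et en substituant t = 3, nous trouvons v = 9.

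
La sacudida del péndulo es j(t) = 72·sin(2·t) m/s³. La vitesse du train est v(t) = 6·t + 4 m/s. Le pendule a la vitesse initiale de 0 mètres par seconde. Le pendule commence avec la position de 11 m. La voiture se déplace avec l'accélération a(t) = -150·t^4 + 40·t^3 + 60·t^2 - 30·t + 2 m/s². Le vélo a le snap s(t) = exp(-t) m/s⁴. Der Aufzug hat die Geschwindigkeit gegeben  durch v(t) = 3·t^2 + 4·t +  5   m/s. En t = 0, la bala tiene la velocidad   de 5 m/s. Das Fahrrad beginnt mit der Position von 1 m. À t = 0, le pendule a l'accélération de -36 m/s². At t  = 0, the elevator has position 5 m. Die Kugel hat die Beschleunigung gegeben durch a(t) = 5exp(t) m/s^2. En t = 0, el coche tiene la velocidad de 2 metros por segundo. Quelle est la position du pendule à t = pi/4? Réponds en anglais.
We must find the antiderivative of our jerk equation j(t) = 72·sin(2·t) 3 times. The integral of jerk, with a(0) = -36, gives acceleration: a(t) = -36·cos(2·t). Integrating acceleration and using the initial condition v(0) = 0, we get v(t) = -18·sin(2·t). Taking ∫v(t)dt and applying x(0) = 11, we find x(t) = 9·cos(2·t) + 2. Using x(t) = 9·cos(2·t) + 2 and substituting t = pi/4, we find x = 2.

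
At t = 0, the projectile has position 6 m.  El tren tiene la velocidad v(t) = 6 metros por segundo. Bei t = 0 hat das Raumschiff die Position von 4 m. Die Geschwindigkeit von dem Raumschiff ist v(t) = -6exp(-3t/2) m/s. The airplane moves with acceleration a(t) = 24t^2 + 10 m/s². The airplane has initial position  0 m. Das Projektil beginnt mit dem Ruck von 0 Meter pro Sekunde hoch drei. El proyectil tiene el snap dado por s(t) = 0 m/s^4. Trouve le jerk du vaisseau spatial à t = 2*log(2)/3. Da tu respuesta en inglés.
Starting from velocity v(t) = -6·exp(-3·t/2), we take 2 derivatives. The derivative of velocity gives acceleration: a(t) = 9·exp(-3·t/2). Taking d/dt of a(t), we find j(t) = -27·exp(-3·t/2)/2. Using j(t) = -27·exp(-3·t/2)/2 and substituting t = 2*log(2)/3, we find j = -27/4.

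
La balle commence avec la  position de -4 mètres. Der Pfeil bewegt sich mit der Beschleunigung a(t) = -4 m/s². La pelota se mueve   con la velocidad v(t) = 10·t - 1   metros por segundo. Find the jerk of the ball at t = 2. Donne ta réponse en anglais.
Starting from velocity v(t) = 10·t - 1, we take 2 derivatives. Taking d/dt of v(t), we find a(t) = 10. Taking d/dt of a(t), we find j(t) = 0. We have jerk j(t) = 0. Substituting t = 2: j(2) = 0.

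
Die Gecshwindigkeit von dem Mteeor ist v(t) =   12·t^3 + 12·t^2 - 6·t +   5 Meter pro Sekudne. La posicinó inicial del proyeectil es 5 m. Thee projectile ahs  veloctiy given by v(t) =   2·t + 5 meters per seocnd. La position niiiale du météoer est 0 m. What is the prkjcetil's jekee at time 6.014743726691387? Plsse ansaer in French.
En partant de la vitesse v(t) = 2·t + 5, nous prenons 2 dérivées. La dérivée de la vitesse donne l'accélération: a(t) = 2. En dérivant l'accélération, nous obtenons le jerk: j(t) = 0. En utilisant j(t) = 0 et en substituant t = 6.014743726691387, nous trouvons j = 0.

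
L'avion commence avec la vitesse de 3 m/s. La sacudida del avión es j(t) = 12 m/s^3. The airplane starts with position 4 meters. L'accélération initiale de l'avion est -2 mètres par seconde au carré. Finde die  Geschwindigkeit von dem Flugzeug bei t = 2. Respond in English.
To solve this, we need to take 2 antiderivatives of our jerk equation j(t) = 12. The integral of jerk, with a(0) = -2, gives acceleration: a(t) = 12·t - 2. Taking ∫a(t)dt and applying v(0) = 3, we find v(t) = 6·t^2 - 2·t + 3. We have velocity v(t) = 6·t^2 - 2·t + 3. Substituting t = 2: v(2) = 23.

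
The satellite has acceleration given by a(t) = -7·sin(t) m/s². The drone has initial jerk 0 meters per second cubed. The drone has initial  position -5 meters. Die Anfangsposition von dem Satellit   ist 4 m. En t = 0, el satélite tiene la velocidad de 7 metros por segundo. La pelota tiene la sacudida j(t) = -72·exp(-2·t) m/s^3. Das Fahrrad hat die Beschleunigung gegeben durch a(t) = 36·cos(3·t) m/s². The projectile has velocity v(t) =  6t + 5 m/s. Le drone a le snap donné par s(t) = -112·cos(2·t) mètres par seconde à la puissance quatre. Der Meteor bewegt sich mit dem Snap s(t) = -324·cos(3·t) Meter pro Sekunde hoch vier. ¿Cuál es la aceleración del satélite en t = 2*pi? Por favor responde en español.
De la ecuación de la aceleración a(t) = -7·sin(t), sustituimos t = 2*pi para obtener a = 0.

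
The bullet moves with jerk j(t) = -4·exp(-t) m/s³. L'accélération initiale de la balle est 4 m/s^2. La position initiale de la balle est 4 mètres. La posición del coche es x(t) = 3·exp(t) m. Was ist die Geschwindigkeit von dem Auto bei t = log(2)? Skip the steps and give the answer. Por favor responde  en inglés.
v(log(2)) = 6.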